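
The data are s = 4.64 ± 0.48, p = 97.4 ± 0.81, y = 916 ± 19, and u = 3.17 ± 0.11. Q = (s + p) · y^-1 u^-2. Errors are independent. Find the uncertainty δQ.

Let w = s + p = 102. δw = √(δs² + δp²) = √(0.230 + 0.656) = 0.942, so δw/w = 0.00923.
Q is then a monomial in w, y, u:
δQ/Q = √((δw/w)² + (-1·δy/y)² + (-2·δu/u)²) = √(8.51e-05 + 0.000430 + 0.00482) = 0.0730
Q = 0.0111, so δQ = 0.0730 × 0.0111 = 0.000809.

0.000809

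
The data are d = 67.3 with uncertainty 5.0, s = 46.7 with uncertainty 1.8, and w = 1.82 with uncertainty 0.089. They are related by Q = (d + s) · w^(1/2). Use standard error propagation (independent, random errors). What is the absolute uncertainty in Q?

8.10

Let u = d + s = 114. δu = √(δd² + δs²) = √(25.0 + 3.24) = 5.31, so δu/u = 0.0466.
Q is then a monomial in u, w:
δQ/Q = √((δu/u)² + (½·δw/w)²) = √(0.00217 + 0.000598) = 0.0526
Q = 154, so δQ = 0.0526 × 154 = 8.10.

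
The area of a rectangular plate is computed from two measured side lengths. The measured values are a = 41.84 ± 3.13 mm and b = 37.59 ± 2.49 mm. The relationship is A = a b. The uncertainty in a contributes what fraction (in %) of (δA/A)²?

56.1%

(δA/A)² = (1·δa/a)² + (1·δb/b)²
  a term: (1×0.0748)² = 0.00560
  b term: (1×0.0662)² = 0.00439
Total = 0.00998. Share from a = 0.00560/0.00998 = 0.561.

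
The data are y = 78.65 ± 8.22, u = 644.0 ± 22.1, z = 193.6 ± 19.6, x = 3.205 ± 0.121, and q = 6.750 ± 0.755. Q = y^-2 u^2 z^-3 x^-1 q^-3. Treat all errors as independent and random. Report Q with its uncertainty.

Since Q is a product/quotient, work with relative uncertainties:
  (-2·δy/y)² = (-2×0.105)² = 0.0437;  (2·δu/u)² = (2×0.0343)² = 0.00471;  (-3·δz/z)² = (-3×0.101)² = 0.0922;  (-1·δx/x)² = (-1×0.0378)² = 0.00143;  (-3·δq/q)² = (-3×0.112)² = 0.113
δQ/Q = √(0.255) = 0.505
Q = 9.374e-09, so δQ = 0.505 × 9.374e-09 = 4.73e-09.

(9.374 ± 4.73) × 10^-9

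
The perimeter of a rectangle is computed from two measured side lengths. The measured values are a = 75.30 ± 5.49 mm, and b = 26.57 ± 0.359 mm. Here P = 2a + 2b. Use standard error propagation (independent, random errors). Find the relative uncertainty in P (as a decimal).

Sums and differences: (δP)² = Σ (cᵢ δxᵢ)².
  (2·δa)² = 121;  (2·δb)² = 0.516
δP = √(121) = 11.0 mm
P = 203.7 mm, so δP/P = 11.0/203.7 = 0.0540.

0.0540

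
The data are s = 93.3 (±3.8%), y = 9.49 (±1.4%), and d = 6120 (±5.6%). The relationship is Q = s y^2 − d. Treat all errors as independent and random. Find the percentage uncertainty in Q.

Let p = s·y^2 = 8400. δp/p = √((1·δs/s)² + (2·δy/y)²) = √(0.00144 + 0.000784) = 0.0472, so δp = 397.
Q = p − d: δQ = √(δp² + δd²) = √(1.57e+05 + 1.17e+05) = 524
Q = 2280, so δQ/Q = 524/2280 = 0.230.

23.0%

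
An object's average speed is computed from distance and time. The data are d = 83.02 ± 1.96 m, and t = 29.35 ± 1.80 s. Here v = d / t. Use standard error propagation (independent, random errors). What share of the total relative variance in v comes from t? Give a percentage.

87.1%

(δv/v)² = (1·δd/d)² + (-1·δt/t)²
  d term: (1×0.0236)² = 0.000557
  t term: (-1×0.0613)² = 0.00376
Total = 0.00432. Share from t = 0.00376/0.00432 = 0.871.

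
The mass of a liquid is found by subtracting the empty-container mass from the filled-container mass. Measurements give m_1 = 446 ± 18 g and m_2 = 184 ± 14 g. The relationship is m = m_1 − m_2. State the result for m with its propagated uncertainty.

262 ± 22.8 g

For a sum/difference, combine absolute errors in quadrature:
  (δm_1)² = 324;  (δm_2)² = 196
δm = √(520) = 22.8 g
m = 262 g.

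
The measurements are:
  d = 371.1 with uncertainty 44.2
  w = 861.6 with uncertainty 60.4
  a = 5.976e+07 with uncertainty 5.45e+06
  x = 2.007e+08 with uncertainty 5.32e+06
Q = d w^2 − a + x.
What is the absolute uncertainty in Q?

Let p = d·w^2 = 2.755e+08. δp/p = √((1·δd/d)² + (2·δw/w)²) = √(0.0142 + 0.0197) = 0.184, so δp = 5.07e+07.
Q = p − a + x: δQ = √(δp² + δa² + δx²) = √(2.57e+15 + 2.97e+13 + 2.83e+13) = 5.12e+07

5.12e+07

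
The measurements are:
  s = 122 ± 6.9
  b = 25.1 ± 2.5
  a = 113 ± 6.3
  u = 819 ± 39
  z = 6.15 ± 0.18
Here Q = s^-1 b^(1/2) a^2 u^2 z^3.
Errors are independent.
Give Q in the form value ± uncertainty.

Products/powers → add relative errors in quadrature, weighted by exponent:
  (-1·δs/s)² = (-1×0.0566)² = 0.00320;  (½·δb/b)² = (0.5×0.0996)² = 0.00248;  (2·δa/a)² = (2×0.0558)² = 0.0124;  (2·δu/u)² = (2×0.0476)² = 0.00907;  (3·δz/z)² = (3×0.0293)² = 0.00771
δQ/Q = √(0.0349) = 0.187
Q = 8.18e+10, so δQ = 0.187 × 8.18e+10 = 1.53e+10.

(8.18 ± 1.53) × 10^10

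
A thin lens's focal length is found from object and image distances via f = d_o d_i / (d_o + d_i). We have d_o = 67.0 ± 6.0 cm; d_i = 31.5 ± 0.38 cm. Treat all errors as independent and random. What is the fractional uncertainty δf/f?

0.0298

∂f/∂d_o = (d_i/(d_o+d_i))² = 0.102;  ∂f/∂d_i = (d_o/(d_o+d_i))² = 0.463
δf = √((∂f/∂d_o · δd_o)² + (∂f/∂d_i · δd_i)²) = √(0.377 + 0.0309) = 0.638 cm
f = 21.4 cm, so δf/f = 0.638/21.4 = 0.0298.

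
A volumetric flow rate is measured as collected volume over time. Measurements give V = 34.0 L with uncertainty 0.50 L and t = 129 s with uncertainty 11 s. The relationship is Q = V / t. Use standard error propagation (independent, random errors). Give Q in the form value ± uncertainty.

Products/powers → add relative errors in quadrature, weighted by exponent:
  (1·δV/V)² = (1×0.0147)² = 0.000216;  (-1·δt/t)² = (-1×0.0853)² = 0.00727
δQ/Q = √(0.00749) = 0.0865
Q = 0.264 L/s, so δQ = 0.0865 × 0.264 = 0.0228 L/s.

0.264 ± 0.0228 L/s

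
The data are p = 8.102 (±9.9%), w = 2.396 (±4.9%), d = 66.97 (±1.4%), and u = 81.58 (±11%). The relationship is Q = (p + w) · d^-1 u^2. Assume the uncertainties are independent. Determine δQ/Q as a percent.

Let h = p + w = 10.50. δh = √(δp² + δw²) = √(0.643 + 0.0138) = 0.811, so δh/h = 0.0772.
Q is then a monomial in h, d, u:
δQ/Q = √((δh/h)² + (-1·δd/d)² + (2·δu/u)²) = √(0.00596 + 0.000196 + 0.0484) = 0.234

23.4%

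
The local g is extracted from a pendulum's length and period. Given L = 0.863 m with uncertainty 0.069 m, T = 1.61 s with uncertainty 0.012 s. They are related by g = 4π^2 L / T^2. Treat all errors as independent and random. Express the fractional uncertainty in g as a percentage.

8.13%

Products/powers → add relative errors in quadrature, weighted by exponent:
  (1·δL/L)² = (1×0.0800)² = 0.00639;  (-2·δT/T)² = (-2×0.00745)² = 0.000222
δg/g = √(0.00661) = 0.0813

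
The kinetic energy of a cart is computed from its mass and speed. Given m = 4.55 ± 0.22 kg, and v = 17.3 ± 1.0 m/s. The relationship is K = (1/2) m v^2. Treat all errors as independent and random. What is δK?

Each factor contributes (exponent × relative error)² to (δK/K)²:
  (1·δm/m)² = (1×0.0484)² = 0.00234;  (2·δv/v)² = (2×0.0578)² = 0.0134
δK/K = √(0.0157) = 0.125
K = 681 J, so δK = 0.125 × 681 = 85.3 J.

85.3 J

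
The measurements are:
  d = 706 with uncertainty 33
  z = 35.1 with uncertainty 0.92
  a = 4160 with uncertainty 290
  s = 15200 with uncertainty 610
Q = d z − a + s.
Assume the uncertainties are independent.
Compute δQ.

1490

Let p = d·z = 24800. δp/p = √((1·δd/d)² + (1·δz/z)²) = √(0.00218 + 0.000687) = 0.0536, so δp = 1330.
Q = p − a + s: δQ = √(δp² + δa² + δs²) = √(1.76e+06 + 84100 + 3.72e+05) = 1490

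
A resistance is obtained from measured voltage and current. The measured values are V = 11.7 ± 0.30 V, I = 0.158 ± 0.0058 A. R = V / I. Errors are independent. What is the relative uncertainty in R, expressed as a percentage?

4.48%

Relative error in a monomial: (δR/R)² = Σ (nᵢ · δxᵢ/xᵢ)².
  (1·δV/V)² = (1×0.0256)² = 0.000657;  (-1·δI/I)² = (-1×0.0367)² = 0.00135
δR/R = √(0.00201) = 0.0448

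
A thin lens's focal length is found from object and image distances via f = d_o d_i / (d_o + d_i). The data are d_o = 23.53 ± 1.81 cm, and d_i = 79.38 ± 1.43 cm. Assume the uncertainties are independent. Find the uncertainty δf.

1.08 cm

∂f/∂d_o = (d_i/(d_o+d_i))² = 0.595;  ∂f/∂d_i = (d_o/(d_o+d_i))² = 0.0523
δf = √((∂f/∂d_o · δd_o)² + (∂f/∂d_i · δd_i)²) = √(1.16 + 0.00559) = 1.08 cm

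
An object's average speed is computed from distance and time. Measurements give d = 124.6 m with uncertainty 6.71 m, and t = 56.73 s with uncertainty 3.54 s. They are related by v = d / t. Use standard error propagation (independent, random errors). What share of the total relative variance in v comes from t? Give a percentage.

(δv/v)² = (1·δd/d)² + (-1·δt/t)²
  d term: (1×0.0539)² = 0.00290
  t term: (-1×0.0624)² = 0.00389
Total = 0.00679. Share from t = 0.00389/0.00679 = 0.573.

57.3%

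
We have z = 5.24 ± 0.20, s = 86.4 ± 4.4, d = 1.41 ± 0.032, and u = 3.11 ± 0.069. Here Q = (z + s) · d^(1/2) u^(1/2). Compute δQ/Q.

0.0506

Let w = z + s = 91.6. δw = √(δz² + δs²) = √(0.0400 + 19.4) = 4.40, so δw/w = 0.0481.
Q is then a monomial in w, d, u:
δQ/Q = √((δw/w)² + (½·δd/d)² + (½·δu/u)²) = √(0.00231 + 0.000129 + 0.000123) = 0.0506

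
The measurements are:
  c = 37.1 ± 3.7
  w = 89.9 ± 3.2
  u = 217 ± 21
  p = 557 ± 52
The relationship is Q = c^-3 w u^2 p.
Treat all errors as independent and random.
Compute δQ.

17100

Since Q is a product/quotient, work with relative uncertainties:
  (-3·δc/c)² = (-3×0.0997)² = 0.0895;  (1·δw/w)² = (1×0.0356)² = 0.00127;  (2·δu/u)² = (2×0.0968)² = 0.0375;  (1·δp/p)² = (1×0.0934)² = 0.00872
δQ/Q = √(0.137) = 0.370
Q = 46200, so δQ = 0.370 × 46200 = 17100.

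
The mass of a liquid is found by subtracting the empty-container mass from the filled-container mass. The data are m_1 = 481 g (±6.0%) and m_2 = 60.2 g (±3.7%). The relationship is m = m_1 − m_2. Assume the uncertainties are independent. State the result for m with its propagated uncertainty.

421 ± 28.9 g

For a sum/difference, combine absolute errors in quadrature:
  (δm_1)² = 833;  (δm_2)² = 4.96
δm = √(838) = 28.9 g
m = 421 g.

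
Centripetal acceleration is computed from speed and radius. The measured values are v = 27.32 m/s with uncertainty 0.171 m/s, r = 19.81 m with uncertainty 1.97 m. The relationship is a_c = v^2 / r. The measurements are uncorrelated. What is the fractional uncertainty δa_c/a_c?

For a monomial a_c ∝ v^2, r^-1, fractional errors add in quadrature:
  (2·δv/v)² = (2×0.00626)² = 0.000157;  (-1·δr/r)² = (-1×0.0994)² = 0.00989
δa_c/a_c = √(0.0100) = 0.100

0.100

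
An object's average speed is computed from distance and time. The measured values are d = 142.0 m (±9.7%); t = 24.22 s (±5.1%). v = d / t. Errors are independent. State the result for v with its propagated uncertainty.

Each factor contributes (exponent × relative error)² to (δv/v)²:
  (1·δd/d)² = (1×0.0970)² = 0.00941;  (-1·δt/t)² = (-1×0.0510)² = 0.00260
δv/v = √(0.0120) = 0.110
v = 5.863 m/s, so δv = 0.110 × 5.863 = 0.643 m/s.

5.863 ± 0.643 m/s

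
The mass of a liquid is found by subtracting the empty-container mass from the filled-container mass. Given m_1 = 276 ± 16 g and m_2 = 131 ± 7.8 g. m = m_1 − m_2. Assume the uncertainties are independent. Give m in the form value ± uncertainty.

145 ± 17.8 g

m is a linear combination, so absolute uncertainties add in quadrature:
  (δm_1)² = 256;  (δm_2)² = 60.8
δm = √(317) = 17.8 g
m = 145 g.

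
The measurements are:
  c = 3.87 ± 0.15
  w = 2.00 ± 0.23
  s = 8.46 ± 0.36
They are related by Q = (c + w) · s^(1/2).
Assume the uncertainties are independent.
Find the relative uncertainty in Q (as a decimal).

Let u = c + w = 5.87. δu = √(δc² + δw²) = √(0.0225 + 0.0529) = 0.275, so δu/u = 0.0468.
Q is then a monomial in u, s:
δQ/Q = √((δu/u)² + (½·δs/s)²) = √(0.00219 + 0.000453) = 0.0514

0.0514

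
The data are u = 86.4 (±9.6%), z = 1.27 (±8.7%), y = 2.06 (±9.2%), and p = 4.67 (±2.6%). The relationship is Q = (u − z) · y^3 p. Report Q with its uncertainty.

3480 ± 1020

Let w = u − z = 85.1. δw = √(δu² + δz²) = √(68.8 + 0.0122) = 8.30, so δw/w = 0.0974.
Q is then a monomial in w, y, p:
δQ/Q = √((δw/w)² + (3·δy/y)² + (1·δp/p)²) = √(0.00949 + 0.0762 + 0.000676) = 0.294
Q = 3480, so δQ = 0.294 × 3480 = 1020.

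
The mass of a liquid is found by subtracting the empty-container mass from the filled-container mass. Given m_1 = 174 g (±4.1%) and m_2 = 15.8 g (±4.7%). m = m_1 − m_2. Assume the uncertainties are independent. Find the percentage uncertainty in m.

Sums and differences: (δm)² = Σ (cᵢ δxᵢ)².
  (δm_1)² = 50.9;  (δm_2)² = 0.551
δm = √(51.4) = 7.17 g
m = 158 g, so δm/m = 7.17/158 = 0.0453.

4.53%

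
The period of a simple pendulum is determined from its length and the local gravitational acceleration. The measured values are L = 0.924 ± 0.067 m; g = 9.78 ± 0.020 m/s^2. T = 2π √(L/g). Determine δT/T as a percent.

3.63%

For a monomial T ∝ L^(1/2), g^(-1/2), fractional errors add in quadrature:
  (½·δL/L)² = (0.5×0.0725)² = 0.00131;  (−½·δg/g)² = (-0.5×0.00204)² = 1.05e-06
δT/T = √(0.00132) = 0.0363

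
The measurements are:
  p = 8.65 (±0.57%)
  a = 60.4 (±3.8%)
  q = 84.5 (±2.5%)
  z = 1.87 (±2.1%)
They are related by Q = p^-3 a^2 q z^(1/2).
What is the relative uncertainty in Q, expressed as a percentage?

Products/powers → add relative errors in quadrature, weighted by exponent:
  (-3·δp/p)² = (-3×0.00570)² = 0.000292;  (2·δa/a)² = (2×0.0380)² = 0.00578;  (1·δq/q)² = (1×0.0250)² = 0.000625;  (½·δz/z)² = (0.5×0.0210)² = 0.000110
δQ/Q = √(0.00680) = 0.0825

8.25%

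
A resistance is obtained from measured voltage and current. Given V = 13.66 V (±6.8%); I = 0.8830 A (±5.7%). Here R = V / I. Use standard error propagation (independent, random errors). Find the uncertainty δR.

1.37 Ω

Relative error in a monomial: (δR/R)² = Σ (nᵢ · δxᵢ/xᵢ)².
  (1·δV/V)² = (1×0.0680)² = 0.00462;  (-1·δI/I)² = (-1×0.0570)² = 0.00325
δR/R = √(0.00787) = 0.0887
R = 15.47 Ω, so δR = 0.0887 × 15.47 = 1.37 Ω.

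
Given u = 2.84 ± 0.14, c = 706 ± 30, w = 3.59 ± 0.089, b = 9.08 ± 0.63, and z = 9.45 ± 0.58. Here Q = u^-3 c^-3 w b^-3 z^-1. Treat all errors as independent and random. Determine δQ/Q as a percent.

For a monomial Q ∝ u^-3, c^-3, w, b^-3, z^-1, fractional errors add in quadrature:
  (-3·δu/u)² = (-3×0.0493)² = 0.0219;  (-3·δc/c)² = (-3×0.0425)² = 0.0163;  (1·δw/w)² = (1×0.0248)² = 0.000615;  (-3·δb/b)² = (-3×0.0694)² = 0.0433;  (-1·δz/z)² = (-1×0.0614)² = 0.00377
δQ/Q = √(0.0858) = 0.293

29.3%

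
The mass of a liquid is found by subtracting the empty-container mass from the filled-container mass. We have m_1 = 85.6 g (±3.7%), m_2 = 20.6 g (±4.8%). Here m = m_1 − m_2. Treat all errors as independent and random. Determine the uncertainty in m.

3.32 g

m is a linear combination, so absolute uncertainties add in quadrature:
  (δm_1)² = 10.0;  (δm_2)² = 0.978
δm = √(11.0) = 3.32 g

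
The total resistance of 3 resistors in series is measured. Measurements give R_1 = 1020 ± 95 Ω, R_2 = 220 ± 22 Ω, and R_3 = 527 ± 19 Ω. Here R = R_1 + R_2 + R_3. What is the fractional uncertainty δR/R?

0.0562

For a sum/difference, combine absolute errors in quadrature:
  (δR_1)² = 9020;  (δR_2)² = 484;  (δR_3)² = 361
δR = √(9870) = 99.3 Ω
R = 1770 Ω, so δR/R = 99.3/1770 = 0.0562.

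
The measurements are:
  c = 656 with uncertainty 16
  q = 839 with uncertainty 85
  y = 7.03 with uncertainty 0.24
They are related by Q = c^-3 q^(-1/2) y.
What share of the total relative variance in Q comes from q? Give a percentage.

(δQ/Q)² = (-3·δc/c)² + (−½·δq/q)² + (1·δy/y)²
  c term: (-3×0.0244)² = 0.00535
  q term: (-0.5×0.101)² = 0.00257
  y term: (1×0.0341)² = 0.00117
Total = 0.00909. Share from q = 0.00257/0.00909 = 0.282.

28.2%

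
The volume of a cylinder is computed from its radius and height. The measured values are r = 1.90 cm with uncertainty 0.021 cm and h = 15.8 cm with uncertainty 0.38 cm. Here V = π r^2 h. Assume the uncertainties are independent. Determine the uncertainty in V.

5.85 cm^3

Each factor contributes (exponent × relative error)² to (δV/V)²:
  (2·δr/r)² = (2×0.0111)² = 0.000489;  (1·δh/h)² = (1×0.0241)² = 0.000578
δV/V = √(0.00107) = 0.0327
V = 179 cm^3, so δV = 0.0327 × 179 = 5.85 cm^3.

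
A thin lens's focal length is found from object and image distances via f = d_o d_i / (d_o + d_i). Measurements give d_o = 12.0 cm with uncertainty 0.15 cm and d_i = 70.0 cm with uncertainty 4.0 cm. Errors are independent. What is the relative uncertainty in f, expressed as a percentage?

∂f/∂d_o = (d_i/(d_o+d_i))² = 0.729;  ∂f/∂d_i = (d_o/(d_o+d_i))² = 0.0214
δf = √((∂f/∂d_o · δd_o)² + (∂f/∂d_i · δd_i)²) = √(0.0119 + 0.00734) = 0.139 cm
f = 10.2 cm, so δf/f = 0.139/10.2 = 0.0136.

1.36%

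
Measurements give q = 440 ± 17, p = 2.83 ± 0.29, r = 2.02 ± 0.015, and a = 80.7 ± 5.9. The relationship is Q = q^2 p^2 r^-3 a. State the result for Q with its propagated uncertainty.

Q is a product of powers, so relative uncertainties combine in quadrature:
  (2·δq/q)² = (2×0.0386)² = 0.00597;  (2·δp/p)² = (2×0.102)² = 0.0420;  (-3·δr/r)² = (-3×0.00743)² = 0.000496;  (1·δa/a)² = (1×0.0731)² = 0.00535
δQ/Q = √(0.0538) = 0.232
Q = 1.52e+07, so δQ = 0.232 × 1.52e+07 = 3.52e+06.

(1.52 ± 0.352) × 10^7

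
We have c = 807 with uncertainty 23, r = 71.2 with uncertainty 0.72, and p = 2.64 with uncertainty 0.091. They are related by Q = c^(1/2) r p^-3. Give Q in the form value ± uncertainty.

Q is a product of powers, so relative uncertainties combine in quadrature:
  (½·δc/c)² = (0.5×0.0285)² = 0.000203;  (1·δr/r)² = (1×0.0101)² = 0.000102;  (-3·δp/p)² = (-3×0.0345)² = 0.0107
δQ/Q = √(0.0110) = 0.105
Q = 110, so δQ = 0.105 × 110 = 11.5.

110 ± 11.5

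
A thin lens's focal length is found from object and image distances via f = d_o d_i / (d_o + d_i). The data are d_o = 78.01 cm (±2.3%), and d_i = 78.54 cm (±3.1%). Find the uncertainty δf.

∂f/∂d_o = (d_i/(d_o+d_i))² = 0.252;  ∂f/∂d_i = (d_o/(d_o+d_i))² = 0.248
δf = √((∂f/∂d_o · δd_o)² + (∂f/∂d_i · δd_i)²) = √(0.204 + 0.366) = 0.755 cm

0.755 cm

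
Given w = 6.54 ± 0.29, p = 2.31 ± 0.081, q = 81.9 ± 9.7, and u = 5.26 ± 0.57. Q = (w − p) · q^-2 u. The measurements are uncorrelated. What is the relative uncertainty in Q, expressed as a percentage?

Let h = w − p = 4.23. δh = √(δw² + δp²) = √(0.0841 + 0.00656) = 0.301, so δh/h = 0.0712.
Q is then a monomial in h, q, u:
δQ/Q = √((δh/h)² + (-2·δq/q)² + (1·δu/u)²) = √(0.00507 + 0.0561 + 0.0117) = 0.270

27.0%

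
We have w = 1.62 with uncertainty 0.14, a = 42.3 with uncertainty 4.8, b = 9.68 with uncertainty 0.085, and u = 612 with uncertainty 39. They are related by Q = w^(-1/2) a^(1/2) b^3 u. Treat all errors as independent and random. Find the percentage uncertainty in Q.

For a monomial Q ∝ w^(-1/2), a^(1/2), b^3, u, fractional errors add in quadrature:
  (−½·δw/w)² = (-0.5×0.0864)² = 0.00187;  (½·δa/a)² = (0.5×0.113)² = 0.00322;  (3·δb/b)² = (3×0.00878)² = 0.000694;  (1·δu/u)² = (1×0.0637)² = 0.00406
δQ/Q = √(0.00984) = 0.0992

9.92%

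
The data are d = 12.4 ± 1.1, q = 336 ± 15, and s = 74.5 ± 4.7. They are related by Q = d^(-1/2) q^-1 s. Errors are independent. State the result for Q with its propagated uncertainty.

0.0630 ± 0.00561

Relative error in a monomial: (δQ/Q)² = Σ (nᵢ · δxᵢ/xᵢ)².
  (−½·δd/d)² = (-0.5×0.0887)² = 0.00197;  (-1·δq/q)² = (-1×0.0446)² = 0.00199;  (1·δs/s)² = (1×0.0631)² = 0.00398
δQ/Q = √(0.00794) = 0.0891
Q = 0.0630, so δQ = 0.0891 × 0.0630 = 0.00561.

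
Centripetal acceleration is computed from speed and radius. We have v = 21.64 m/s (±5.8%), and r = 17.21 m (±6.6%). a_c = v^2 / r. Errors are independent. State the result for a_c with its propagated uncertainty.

Each factor contributes (exponent × relative error)² to (δa_c/a_c)²:
  (2·δv/v)² = (2×0.0580)² = 0.0135;  (-1·δr/r)² = (-1×0.0660)² = 0.00436
δa_c/a_c = √(0.0178) = 0.133
a_c = 27.21 m/s^2, so δa_c = 0.133 × 27.21 = 3.63 m/s^2.

27.21 ± 3.63 m/s^2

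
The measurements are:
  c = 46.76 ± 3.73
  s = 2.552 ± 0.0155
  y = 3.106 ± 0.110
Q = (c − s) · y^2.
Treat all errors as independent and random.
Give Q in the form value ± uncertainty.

Let u = c − s = 44.21. δu = √(δc² + δs²) = √(13.9 + 0.000240) = 3.73, so δu/u = 0.0844.
Q is then a monomial in u, y:
δQ/Q = √((δu/u)² + (2·δy/y)²) = √(0.00712 + 0.00502) = 0.110
Q = 426.5, so δQ = 0.110 × 426.5 = 47.0.

426.5 ± 47.0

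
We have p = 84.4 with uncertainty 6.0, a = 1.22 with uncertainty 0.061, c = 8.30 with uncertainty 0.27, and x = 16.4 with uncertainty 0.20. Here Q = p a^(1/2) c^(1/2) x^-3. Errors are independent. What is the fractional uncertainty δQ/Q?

Relative error in a monomial: (δQ/Q)² = Σ (nᵢ · δxᵢ/xᵢ)².
  (1·δp/p)² = (1×0.0711)² = 0.00505;  (½·δa/a)² = (0.5×0.0500)² = 0.000625;  (½·δc/c)² = (0.5×0.0325)² = 0.000265;  (-3·δx/x)² = (-3×0.0122)² = 0.00134
δQ/Q = √(0.00728) = 0.0853

0.0853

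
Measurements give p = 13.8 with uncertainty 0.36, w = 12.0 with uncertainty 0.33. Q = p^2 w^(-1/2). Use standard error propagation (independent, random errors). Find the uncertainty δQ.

Products/powers → add relative errors in quadrature, weighted by exponent:
  (2·δp/p)² = (2×0.0261)² = 0.00272;  (−½·δw/w)² = (-0.5×0.0275)² = 0.000189
δQ/Q = √(0.00291) = 0.0540
Q = 55.0, so δQ = 0.0540 × 55.0 = 2.97.

2.97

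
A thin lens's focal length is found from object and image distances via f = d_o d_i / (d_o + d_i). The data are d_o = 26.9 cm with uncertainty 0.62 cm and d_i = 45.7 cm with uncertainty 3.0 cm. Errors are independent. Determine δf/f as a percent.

2.83%

∂f/∂d_o = (d_i/(d_o+d_i))² = 0.396;  ∂f/∂d_i = (d_o/(d_o+d_i))² = 0.137
δf = √((∂f/∂d_o · δd_o)² + (∂f/∂d_i · δd_i)²) = √(0.0604 + 0.170) = 0.480 cm
f = 16.9 cm, so δf/f = 0.480/16.9 = 0.0283.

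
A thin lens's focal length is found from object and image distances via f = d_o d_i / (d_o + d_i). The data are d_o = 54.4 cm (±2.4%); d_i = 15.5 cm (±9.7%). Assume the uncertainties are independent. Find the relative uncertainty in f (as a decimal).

0.0757

∂f/∂d_o = (d_i/(d_o+d_i))² = 0.0492;  ∂f/∂d_i = (d_o/(d_o+d_i))² = 0.606
δf = √((∂f/∂d_o · δd_o)² + (∂f/∂d_i · δd_i)²) = √(0.00412 + 0.829) = 0.913 cm
f = 12.1 cm, so δf/f = 0.913/12.1 = 0.0757.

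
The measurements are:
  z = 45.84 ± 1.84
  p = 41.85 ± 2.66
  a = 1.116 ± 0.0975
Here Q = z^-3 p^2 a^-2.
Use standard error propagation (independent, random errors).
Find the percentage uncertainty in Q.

Products/powers → add relative errors in quadrature, weighted by exponent:
  (-3·δz/z)² = (-3×0.0401)² = 0.0145;  (2·δp/p)² = (2×0.0636)² = 0.0162;  (-2·δa/a)² = (-2×0.0874)² = 0.0305
δQ/Q = √(0.0612) = 0.247

24.7%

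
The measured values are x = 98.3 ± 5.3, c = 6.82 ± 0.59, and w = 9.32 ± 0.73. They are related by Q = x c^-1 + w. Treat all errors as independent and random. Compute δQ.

1.64

Let p = x·c^-1 = 14.4. δp/p = √((1·δx/x)² + (-1·δc/c)²) = √(0.00291 + 0.00748) = 0.102, so δp = 1.47.
Q = p + w: δQ = √(δp² + δw²) = √(2.16 + 0.533) = 1.64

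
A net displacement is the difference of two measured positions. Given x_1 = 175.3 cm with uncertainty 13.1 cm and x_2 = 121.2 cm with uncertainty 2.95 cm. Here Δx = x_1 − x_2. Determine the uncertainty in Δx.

For a sum/difference, combine absolute errors in quadrature:
  (δx_1)² = 172;  (δx_2)² = 8.70
δΔx = √(180) = 13.4 cm

13.4 cm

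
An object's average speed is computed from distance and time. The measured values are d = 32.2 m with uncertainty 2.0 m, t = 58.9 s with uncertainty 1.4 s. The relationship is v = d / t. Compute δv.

0.0364 m/s

Relative error in a monomial: (δv/v)² = Σ (nᵢ · δxᵢ/xᵢ)².
  (1·δd/d)² = (1×0.0621)² = 0.00386;  (-1·δt/t)² = (-1×0.0238)² = 0.000565
δv/v = √(0.00442) = 0.0665
v = 0.547 m/s, so δv = 0.0665 × 0.547 = 0.0364 m/s.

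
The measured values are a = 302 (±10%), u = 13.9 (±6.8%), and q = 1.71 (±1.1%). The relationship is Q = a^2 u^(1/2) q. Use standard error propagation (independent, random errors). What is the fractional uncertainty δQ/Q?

Q is a product of powers, so relative uncertainties combine in quadrature:
  (2·δa/a)² = (2×0.100)² = 0.0400;  (½·δu/u)² = (0.5×0.0680)² = 0.00116;  (1·δq/q)² = (1×0.0110)² = 0.000121
δQ/Q = √(0.0413) = 0.203

0.203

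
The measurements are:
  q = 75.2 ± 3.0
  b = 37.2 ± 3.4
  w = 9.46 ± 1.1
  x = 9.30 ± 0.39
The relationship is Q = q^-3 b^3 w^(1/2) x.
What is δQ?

Each factor contributes (exponent × relative error)² to (δQ/Q)²:
  (-3·δq/q)² = (-3×0.0399)² = 0.0143;  (3·δb/b)² = (3×0.0914)² = 0.0752;  (½·δw/w)² = (0.5×0.116)² = 0.00338;  (1·δx/x)² = (1×0.0419)² = 0.00176
δQ/Q = √(0.0946) = 0.308
Q = 3.46, so δQ = 0.308 × 3.46 = 1.07.

1.07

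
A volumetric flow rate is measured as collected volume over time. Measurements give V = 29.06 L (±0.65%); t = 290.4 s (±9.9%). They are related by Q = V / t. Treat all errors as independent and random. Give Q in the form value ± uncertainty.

0.1001 ± 0.00993 L/s

For a monomial Q ∝ V, t^-1, fractional errors add in quadrature:
  (1·δV/V)² = (1×0.00650)² = 4.23e-05;  (-1·δt/t)² = (-1×0.0990)² = 0.00980
δQ/Q = √(0.00984) = 0.0992
Q = 0.1001 L/s, so δQ = 0.0992 × 0.1001 = 0.00993 L/s.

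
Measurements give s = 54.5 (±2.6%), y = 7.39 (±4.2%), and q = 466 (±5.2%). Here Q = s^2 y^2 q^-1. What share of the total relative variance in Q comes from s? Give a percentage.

21.7%

(δQ/Q)² = (2·δs/s)² + (2·δy/y)² + (-1·δq/q)²
  s term: (2×0.0260)² = 0.00270
  y term: (2×0.0420)² = 0.00706
  q term: (-1×0.0520)² = 0.00270
Total = 0.0125. Share from s = 0.00270/0.0125 = 0.217.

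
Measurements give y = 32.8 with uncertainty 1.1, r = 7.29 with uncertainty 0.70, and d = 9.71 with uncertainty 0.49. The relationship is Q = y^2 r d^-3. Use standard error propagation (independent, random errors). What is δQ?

1.64

Relative error in a monomial: (δQ/Q)² = Σ (nᵢ · δxᵢ/xᵢ)².
  (2·δy/y)² = (2×0.0335)² = 0.00450;  (1·δr/r)² = (1×0.0960)² = 0.00922;  (-3·δd/d)² = (-3×0.0505)² = 0.0229
δQ/Q = √(0.0366) = 0.191
Q = 8.57, so δQ = 0.191 × 8.57 = 1.64.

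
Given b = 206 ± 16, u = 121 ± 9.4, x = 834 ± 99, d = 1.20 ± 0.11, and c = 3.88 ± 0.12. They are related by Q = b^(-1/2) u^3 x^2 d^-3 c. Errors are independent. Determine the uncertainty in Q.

8.38e+10

Since Q is a product/quotient, work with relative uncertainties:
  (−½·δb/b)² = (-0.5×0.0777)² = 0.00151;  (3·δu/u)² = (3×0.0777)² = 0.0543;  (2·δx/x)² = (2×0.119)² = 0.0564;  (-3·δd/d)² = (-3×0.0917)² = 0.0756;  (1·δc/c)² = (1×0.0309)² = 0.000957
δQ/Q = √(0.189) = 0.434
Q = 1.93e+11, so δQ = 0.434 × 1.93e+11 = 8.38e+10.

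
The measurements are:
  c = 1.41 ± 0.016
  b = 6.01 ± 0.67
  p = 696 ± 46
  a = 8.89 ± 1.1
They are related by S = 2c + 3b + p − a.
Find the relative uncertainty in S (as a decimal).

S is a linear combination, so absolute uncertainties add in quadrature:
  (2·δc)² = 0.00102;  (3·δb)² = 4.04;  (δp)² = 2120;  (δa)² = 1.21
δS = √(2120) = 46.1
S = 708, so δS/S = 46.1/708 = 0.0651.

0.0651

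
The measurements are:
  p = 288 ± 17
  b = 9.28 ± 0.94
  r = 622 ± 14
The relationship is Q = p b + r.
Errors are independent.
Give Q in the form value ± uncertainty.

3290 ± 314

Let w = p·b = 2670. δw/w = √((1·δp/p)² + (1·δb/b)²) = √(0.00348 + 0.0103) = 0.117, so δw = 313.
Q = w + r: δQ = √(δw² + δr²) = √(98200 + 196) = 314
Q = 3290.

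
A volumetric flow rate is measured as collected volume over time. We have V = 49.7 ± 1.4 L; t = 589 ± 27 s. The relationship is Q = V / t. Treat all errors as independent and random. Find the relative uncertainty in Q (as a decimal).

0.0538

Relative error in a monomial: (δQ/Q)² = Σ (nᵢ · δxᵢ/xᵢ)².
  (1·δV/V)² = (1×0.0282)² = 0.000793;  (-1·δt/t)² = (-1×0.0458)² = 0.00210
δQ/Q = √(0.00289) = 0.0538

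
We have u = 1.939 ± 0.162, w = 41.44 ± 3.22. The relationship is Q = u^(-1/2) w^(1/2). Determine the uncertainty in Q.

0.264

Q is a product of powers, so relative uncertainties combine in quadrature:
  (−½·δu/u)² = (-0.5×0.0835)² = 0.00175;  (½·δw/w)² = (0.5×0.0777)² = 0.00151
δQ/Q = √(0.00325) = 0.0570
Q = 4.623, so δQ = 0.0570 × 4.623 = 0.264.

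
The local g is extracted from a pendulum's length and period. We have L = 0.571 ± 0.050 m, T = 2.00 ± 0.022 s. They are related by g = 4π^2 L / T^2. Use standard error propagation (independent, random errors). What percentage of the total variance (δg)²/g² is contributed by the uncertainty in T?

(δg/g)² = (1·δL/L)² + (-2·δT/T)²
  L term: (1×0.0876)² = 0.00767
  T term: (-2×0.0110)² = 0.000484
Total = 0.00815. Share from T = 0.000484/0.00815 = 0.0594.

5.94%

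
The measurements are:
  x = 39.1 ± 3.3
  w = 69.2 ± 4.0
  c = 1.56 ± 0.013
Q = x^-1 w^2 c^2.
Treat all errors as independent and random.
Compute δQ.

42.9

Relative error in a monomial: (δQ/Q)² = Σ (nᵢ · δxᵢ/xᵢ)².
  (-1·δx/x)² = (-1×0.0844)² = 0.00712;  (2·δw/w)² = (2×0.0578)² = 0.0134;  (2·δc/c)² = (2×0.00833)² = 0.000278
δQ/Q = √(0.0208) = 0.144
Q = 298, so δQ = 0.144 × 298 = 42.9.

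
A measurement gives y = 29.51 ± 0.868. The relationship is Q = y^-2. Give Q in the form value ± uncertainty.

Q is a product of powers, so relative uncertainties combine in quadrature:
  (-2·δy/y)² = (-2×0.0294)² = 0.00346
δQ/Q = √(0.00346) = 0.0588
Q = 0.001148, so δQ = 0.0588 × 0.001148 = 6.76e-05.

(1.148 ± 0.0676) × 10^-3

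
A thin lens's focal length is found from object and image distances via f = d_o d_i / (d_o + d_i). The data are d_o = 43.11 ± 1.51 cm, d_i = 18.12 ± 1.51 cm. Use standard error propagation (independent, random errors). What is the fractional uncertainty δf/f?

0.0596

∂f/∂d_o = (d_i/(d_o+d_i))² = 0.0876;  ∂f/∂d_i = (d_o/(d_o+d_i))² = 0.496
δf = √((∂f/∂d_o · δd_o)² + (∂f/∂d_i · δd_i)²) = √(0.0175 + 0.560) = 0.760 cm
f = 12.76 cm, so δf/f = 0.760/12.76 = 0.0596.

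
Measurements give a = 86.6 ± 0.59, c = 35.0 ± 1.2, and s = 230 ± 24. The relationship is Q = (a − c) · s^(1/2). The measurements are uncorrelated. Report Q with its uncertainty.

783 ± 45.6

Let u = a − c = 51.6. δu = √(δa² + δc²) = √(0.348 + 1.44) = 1.34, so δu/u = 0.0259.
Q is then a monomial in u, s:
δQ/Q = √((δu/u)² + (½·δs/s)²) = √(0.000672 + 0.00272) = 0.0583
Q = 783, so δQ = 0.0583 × 783 = 45.6.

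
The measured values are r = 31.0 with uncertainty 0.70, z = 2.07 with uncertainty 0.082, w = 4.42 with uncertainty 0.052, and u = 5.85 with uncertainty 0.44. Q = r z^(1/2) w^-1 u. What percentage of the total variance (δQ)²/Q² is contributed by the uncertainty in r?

7.61%

(δQ/Q)² = (1·δr/r)² + (½·δz/z)² + (-1·δw/w)² + (1·δu/u)²
  r term: (1×0.0226)² = 0.000510
  z term: (0.5×0.0396)² = 0.000392
  w term: (-1×0.0118)² = 0.000138
  u term: (1×0.0752)² = 0.00566
Total = 0.00670. Share from r = 0.000510/0.00670 = 0.0761.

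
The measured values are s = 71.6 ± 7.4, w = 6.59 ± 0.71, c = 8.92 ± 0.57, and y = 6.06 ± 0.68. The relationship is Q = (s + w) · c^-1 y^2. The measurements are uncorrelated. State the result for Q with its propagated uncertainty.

Let u = s + w = 78.2. δu = √(δs² + δw²) = √(54.8 + 0.504) = 7.43, so δu/u = 0.0951.
Q is then a monomial in u, c, y:
δQ/Q = √((δu/u)² + (-1·δc/c)² + (2·δy/y)²) = √(0.00904 + 0.00408 + 0.0504) = 0.252
Q = 322, so δQ = 0.252 × 322 = 81.1.

322 ± 81.1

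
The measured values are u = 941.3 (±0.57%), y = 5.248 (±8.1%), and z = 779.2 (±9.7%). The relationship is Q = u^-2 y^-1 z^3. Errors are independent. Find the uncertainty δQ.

30.8

For a monomial Q ∝ u^-2, y^-1, z^3, fractional errors add in quadrature:
  (-2·δu/u)² = (-2×0.00570)² = 0.000130;  (-1·δy/y)² = (-1×0.0810)² = 0.00656;  (3·δz/z)² = (3×0.0970)² = 0.0847
δQ/Q = √(0.0914) = 0.302
Q = 101.7, so δQ = 0.302 × 101.7 = 30.8.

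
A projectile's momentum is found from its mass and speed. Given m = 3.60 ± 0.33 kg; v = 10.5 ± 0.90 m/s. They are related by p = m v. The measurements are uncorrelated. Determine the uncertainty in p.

4.74 kg·m/s

Relative error in a monomial: (δp/p)² = Σ (nᵢ · δxᵢ/xᵢ)².
  (1·δm/m)² = (1×0.0917)² = 0.00840;  (1·δv/v)² = (1×0.0857)² = 0.00735
δp/p = √(0.0157) = 0.125
p = 37.8 kg·m/s, so δp = 0.125 × 37.8 = 4.74 kg·m/s.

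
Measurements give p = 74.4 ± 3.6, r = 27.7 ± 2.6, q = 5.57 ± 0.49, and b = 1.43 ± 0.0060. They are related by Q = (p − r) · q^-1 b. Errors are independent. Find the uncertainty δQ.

Let u = p − r = 46.7. δu = √(δp² + δr²) = √(13.0 + 6.76) = 4.44, so δu/u = 0.0951.
Q is then a monomial in u, q, b:
δQ/Q = √((δu/u)² + (-1·δq/q)² + (1·δb/b)²) = √(0.00904 + 0.00774 + 1.76e-05) = 0.130
Q = 12.0, so δQ = 0.130 × 12.0 = 1.55.

1.55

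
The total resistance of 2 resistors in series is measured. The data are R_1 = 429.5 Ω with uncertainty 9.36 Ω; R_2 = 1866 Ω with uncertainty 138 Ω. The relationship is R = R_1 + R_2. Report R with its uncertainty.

Sums and differences: (δR)² = Σ (cᵢ δxᵢ)².
  (δR_1)² = 87.6;  (δR_2)² = 19000
δR = √(19100) = 138 Ω
R = 2296 Ω.

2296 ± 138 Ω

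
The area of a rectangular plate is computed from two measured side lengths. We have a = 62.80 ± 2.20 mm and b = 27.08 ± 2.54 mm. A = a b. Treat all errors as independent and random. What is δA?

Since A is a product/quotient, work with relative uncertainties:
  (1·δa/a)² = (1×0.0350)² = 0.00123;  (1·δb/b)² = (1×0.0938)² = 0.00880
δA/A = √(0.0100) = 0.100
A = 1701 mm^2, so δA = 0.100 × 1701 = 170 mm^2.

170 mm^2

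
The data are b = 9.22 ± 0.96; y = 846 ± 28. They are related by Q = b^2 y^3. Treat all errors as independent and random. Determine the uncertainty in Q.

1.19e+10

For a monomial Q ∝ b^2, y^3, fractional errors add in quadrature:
  (2·δb/b)² = (2×0.104)² = 0.0434;  (3·δy/y)² = (3×0.0331)² = 0.00986
δQ/Q = √(0.0532) = 0.231
Q = 5.15e+10, so δQ = 0.231 × 5.15e+10 = 1.19e+10.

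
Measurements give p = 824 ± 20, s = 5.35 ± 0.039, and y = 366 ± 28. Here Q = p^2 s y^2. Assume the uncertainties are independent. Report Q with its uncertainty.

(4.87 ± 0.782) × 10^11

For a monomial Q ∝ p^2, s, y^2, fractional errors add in quadrature:
  (2·δp/p)² = (2×0.0243)² = 0.00236;  (1·δs/s)² = (1×0.00729)² = 5.31e-05;  (2·δy/y)² = (2×0.0765)² = 0.0234
δQ/Q = √(0.0258) = 0.161
Q = 4.87e+11, so δQ = 0.161 × 4.87e+11 = 7.82e+10.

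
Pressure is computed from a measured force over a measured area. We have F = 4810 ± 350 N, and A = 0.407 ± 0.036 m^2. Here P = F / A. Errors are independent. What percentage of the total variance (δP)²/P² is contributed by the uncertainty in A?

(δP/P)² = (1·δF/F)² + (-1·δA/A)²
  F term: (1×0.0728)² = 0.00529
  A term: (-1×0.0885)² = 0.00782
Total = 0.0131. Share from A = 0.00782/0.0131 = 0.596.

59.6%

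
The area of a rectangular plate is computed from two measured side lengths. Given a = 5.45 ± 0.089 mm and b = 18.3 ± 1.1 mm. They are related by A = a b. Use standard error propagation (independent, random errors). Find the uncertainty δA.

6.21 mm^2

Relative error in a monomial: (δA/A)² = Σ (nᵢ · δxᵢ/xᵢ)².
  (1·δa/a)² = (1×0.0163)² = 0.000267;  (1·δb/b)² = (1×0.0601)² = 0.00361
δA/A = √(0.00388) = 0.0623
A = 99.7 mm^2, so δA = 0.0623 × 99.7 = 6.21 mm^2.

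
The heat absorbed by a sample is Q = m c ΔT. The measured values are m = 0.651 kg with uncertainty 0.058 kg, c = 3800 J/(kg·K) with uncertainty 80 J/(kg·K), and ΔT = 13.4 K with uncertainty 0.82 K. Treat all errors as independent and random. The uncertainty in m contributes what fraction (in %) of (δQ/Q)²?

(δQ/Q)² = (1·δm/m)² + (1·δc/c)² + (1·δΔT/ΔT)²
  m term: (1×0.0891)² = 0.00794
  c term: (1×0.0211)² = 0.000443
  ΔT term: (1×0.0612)² = 0.00374
Total = 0.0121. Share from m = 0.00794/0.0121 = 0.655.

65.5%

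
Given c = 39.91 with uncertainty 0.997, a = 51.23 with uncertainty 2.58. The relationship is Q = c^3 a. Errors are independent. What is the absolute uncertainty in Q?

Each factor contributes (exponent × relative error)² to (δQ/Q)²:
  (3·δc/c)² = (3×0.0250)² = 0.00562;  (1·δa/a)² = (1×0.0504)² = 0.00254
δQ/Q = √(0.00815) = 0.0903
Q = 3.257e+06, so δQ = 0.0903 × 3.257e+06 = 2.94e+05.

2.94e+05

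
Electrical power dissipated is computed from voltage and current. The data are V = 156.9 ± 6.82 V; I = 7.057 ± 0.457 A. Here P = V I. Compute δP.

86.4 W

Products/powers → add relative errors in quadrature, weighted by exponent:
  (1·δV/V)² = (1×0.0435)² = 0.00189;  (1·δI/I)² = (1×0.0648)² = 0.00419
δP/P = √(0.00608) = 0.0780
P = 1107 W, so δP = 0.0780 × 1107 = 86.4 W.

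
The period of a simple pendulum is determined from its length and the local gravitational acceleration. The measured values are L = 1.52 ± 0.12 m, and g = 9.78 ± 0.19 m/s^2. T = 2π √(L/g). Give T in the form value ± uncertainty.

For a monomial T ∝ L^(1/2), g^(-1/2), fractional errors add in quadrature:
  (½·δL/L)² = (0.5×0.0789)² = 0.00156;  (−½·δg/g)² = (-0.5×0.0194)² = 9.44e-05
δT/T = √(0.00165) = 0.0407
T = 2.48 s, so δT = 0.0407 × 2.48 = 0.101 s.

2.48 ± 0.101 s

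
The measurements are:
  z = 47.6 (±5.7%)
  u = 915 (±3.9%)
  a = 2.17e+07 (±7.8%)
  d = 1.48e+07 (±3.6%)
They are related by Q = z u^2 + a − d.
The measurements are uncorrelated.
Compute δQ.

4.24e+06

Let p = z·u^2 = 3.99e+07. δp/p = √((1·δz/z)² + (2·δu/u)²) = √(0.00325 + 0.00608) = 0.0966, so δp = 3.85e+06.
Q = p + a − d: δQ = √(δp² + δa² + δd²) = √(1.48e+13 + 2.86e+12 + 2.84e+11) = 4.24e+06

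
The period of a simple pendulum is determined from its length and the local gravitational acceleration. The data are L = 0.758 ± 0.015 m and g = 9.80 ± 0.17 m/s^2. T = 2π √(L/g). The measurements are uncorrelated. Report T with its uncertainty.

1.75 ± 0.0230 s

Each factor contributes (exponent × relative error)² to (δT/T)²:
  (½·δL/L)² = (0.5×0.0198)² = 9.79e-05;  (−½·δg/g)² = (-0.5×0.0173)² = 7.52e-05
δT/T = √(0.000173) = 0.0132
T = 1.75 s, so δT = 0.0132 × 1.75 = 0.0230 s.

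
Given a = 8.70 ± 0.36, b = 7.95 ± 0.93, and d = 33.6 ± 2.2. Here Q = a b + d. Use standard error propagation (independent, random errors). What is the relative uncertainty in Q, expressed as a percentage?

Let p = a·b = 69.2. δp/p = √((1·δa/a)² + (1·δb/b)²) = √(0.00171 + 0.0137) = 0.124, so δp = 8.58.
Q = p + d: δQ = √(δp² + δd²) = √(73.7 + 4.84) = 8.86
Q = 103, so δQ/Q = 8.86/103 = 0.0862.

8.62%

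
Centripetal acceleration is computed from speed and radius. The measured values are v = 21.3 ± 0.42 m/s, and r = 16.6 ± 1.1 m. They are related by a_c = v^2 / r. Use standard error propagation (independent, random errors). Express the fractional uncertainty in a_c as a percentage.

7.71%

For a monomial a_c ∝ v^2, r^-1, fractional errors add in quadrature:
  (2·δv/v)² = (2×0.0197)² = 0.00156;  (-1·δr/r)² = (-1×0.0663)² = 0.00439
δa_c/a_c = √(0.00595) = 0.0771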